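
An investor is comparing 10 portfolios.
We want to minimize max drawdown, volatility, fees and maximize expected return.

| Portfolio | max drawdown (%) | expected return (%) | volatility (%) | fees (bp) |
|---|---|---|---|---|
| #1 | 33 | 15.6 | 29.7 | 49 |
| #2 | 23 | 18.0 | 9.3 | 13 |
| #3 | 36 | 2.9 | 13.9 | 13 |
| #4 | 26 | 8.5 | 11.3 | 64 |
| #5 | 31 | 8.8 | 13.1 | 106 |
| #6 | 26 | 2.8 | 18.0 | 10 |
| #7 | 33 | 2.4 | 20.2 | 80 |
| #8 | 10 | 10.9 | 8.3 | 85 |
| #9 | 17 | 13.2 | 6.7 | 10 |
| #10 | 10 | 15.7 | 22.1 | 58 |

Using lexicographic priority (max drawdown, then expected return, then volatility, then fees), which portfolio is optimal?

First minimize max drawdown: best is 10, kept {#8, #10}.
Then maximize expected return: best is 15.7, kept {#10}.

#10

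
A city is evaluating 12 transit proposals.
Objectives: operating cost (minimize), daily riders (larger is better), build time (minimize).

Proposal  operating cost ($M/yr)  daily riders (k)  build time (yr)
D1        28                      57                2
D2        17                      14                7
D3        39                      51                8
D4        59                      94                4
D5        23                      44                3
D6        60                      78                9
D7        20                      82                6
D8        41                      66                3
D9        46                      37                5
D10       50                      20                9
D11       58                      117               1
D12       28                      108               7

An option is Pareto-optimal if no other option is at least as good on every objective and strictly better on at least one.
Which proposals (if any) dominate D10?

D1, D3, D5, D7, D8, D9, D12

D1: operating cost 28≤50, daily riders 57≥20, build time 2≤9 — dominates D10.
D3: operating cost 39≤50, daily riders 51≥20, build time 8≤9 — dominates D10.
D5: operating cost 23≤50, daily riders 44≥20, build time 3≤9 — dominates D10.
D7: operating cost 20≤50, daily riders 82≥20, build time 6≤9 — dominates D10.
D8: operating cost 41≤50, daily riders 66≥20, build time 3≤9 — dominates D10.
D9: operating cost 46≤50, daily riders 37≥20, build time 5≤9 — dominates D10.
D12: operating cost 28≤50, daily riders 108≥20, build time 7≤9 — dominates D10.
Others (D2, D4, D6, D11) are each worse than D10 on at least one objective.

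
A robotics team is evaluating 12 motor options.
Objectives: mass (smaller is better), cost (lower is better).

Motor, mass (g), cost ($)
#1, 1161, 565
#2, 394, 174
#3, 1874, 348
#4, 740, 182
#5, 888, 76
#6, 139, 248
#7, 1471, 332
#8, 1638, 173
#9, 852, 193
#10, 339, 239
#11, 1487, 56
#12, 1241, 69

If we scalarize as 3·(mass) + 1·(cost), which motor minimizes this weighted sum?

#6

#1: 3·1161 + 1·565 = 4048
#2: 3·394 + 1·174 = 1356
#3: 3·1874 + 1·348 = 5970
#4: 3·740 + 1·182 = 2402
#5: 3·888 + 1·76 = 2740
#6: 3·139 + 1·248 = 665
#7: 3·1471 + 1·332 = 4745
#8: 3·1638 + 1·173 = 5087
#9: 3·852 + 1·193 = 2749
#10: 3·339 + 1·239 = 1256
#11: 3·1487 + 1·56 = 4517
#12: 3·1241 + 1·69 = 3792
Lowest: #6 at 665.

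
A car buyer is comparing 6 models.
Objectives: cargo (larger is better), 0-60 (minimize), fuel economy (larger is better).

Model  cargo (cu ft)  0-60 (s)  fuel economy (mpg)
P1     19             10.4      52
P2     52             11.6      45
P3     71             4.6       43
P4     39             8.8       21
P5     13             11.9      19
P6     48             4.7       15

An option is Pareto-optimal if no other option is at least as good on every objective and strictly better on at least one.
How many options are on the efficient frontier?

3

P1: not dominated (best fuel economy).
P2: not dominated.
P3: not dominated (best cargo).
P4: dominated by P3 (cargo 71≥39, 0-60 4.6≤8.8, fuel economy 43≥21).
P5: dominated by P1 (cargo 19≥13, 0-60 10.4≤11.9, fuel economy 52≥19).
P6: dominated by P3 (cargo 71≥48, 0-60 4.6≤4.7, fuel economy 43≥15).
Pareto-optimal: P1, P2, P3 → 3.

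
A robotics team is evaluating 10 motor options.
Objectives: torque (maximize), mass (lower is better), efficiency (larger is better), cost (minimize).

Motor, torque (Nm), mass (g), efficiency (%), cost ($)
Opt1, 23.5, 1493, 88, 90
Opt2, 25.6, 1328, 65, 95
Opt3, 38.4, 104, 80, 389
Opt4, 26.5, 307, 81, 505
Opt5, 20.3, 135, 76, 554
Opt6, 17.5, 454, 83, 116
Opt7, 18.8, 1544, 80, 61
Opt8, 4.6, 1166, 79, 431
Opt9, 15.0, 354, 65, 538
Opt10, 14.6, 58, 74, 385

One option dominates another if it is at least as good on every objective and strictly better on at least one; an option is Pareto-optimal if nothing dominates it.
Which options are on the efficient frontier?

Opt1: not dominated (best efficiency).
Opt2: not dominated.
Opt3: not dominated (best torque).
Opt4: not dominated.
Opt5: dominated by Opt3 (torque 38.4≥20.3, mass 104≤135, efficiency 80≥76, cost 389≤554).
Opt6: not dominated.
Opt7: not dominated (best cost).
Opt8: dominated by Opt3 (torque 38.4≥4.6, mass 104≤1166, efficiency 80≥79, cost 389≤431).
Opt9: dominated by Opt3 (torque 38.4≥15.0, mass 104≤354, efficiency 80≥65, cost 389≤538).
Opt10: not dominated (best mass).

Opt1, Opt2, Opt3, Opt4, Opt6, Opt7, Opt10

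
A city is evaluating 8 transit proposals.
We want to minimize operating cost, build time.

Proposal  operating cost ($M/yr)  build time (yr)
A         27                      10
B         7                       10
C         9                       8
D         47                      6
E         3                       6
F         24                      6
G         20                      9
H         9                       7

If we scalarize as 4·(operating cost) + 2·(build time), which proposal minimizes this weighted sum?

E

A: 4·27 + 2·10 = 128
B: 4·7 + 2·10 = 48
C: 4·9 + 2·8 = 52
D: 4·47 + 2·6 = 200
E: 4·3 + 2·6 = 24
F: 4·24 + 2·6 = 108
G: 4·20 + 2·9 = 98
H: 4·9 + 2·7 = 50
Lowest: E at 24.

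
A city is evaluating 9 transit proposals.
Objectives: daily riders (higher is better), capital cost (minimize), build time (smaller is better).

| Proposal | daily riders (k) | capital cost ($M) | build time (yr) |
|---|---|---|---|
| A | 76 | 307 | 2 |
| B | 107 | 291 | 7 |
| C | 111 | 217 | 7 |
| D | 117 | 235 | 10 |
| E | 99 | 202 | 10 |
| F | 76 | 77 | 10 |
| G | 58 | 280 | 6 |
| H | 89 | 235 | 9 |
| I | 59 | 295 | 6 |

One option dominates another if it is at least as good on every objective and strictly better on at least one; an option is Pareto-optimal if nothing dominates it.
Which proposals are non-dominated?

A, C, D, E, F, G, I

A: not dominated (best build time).
B: dominated by C (daily riders 111≥107, capital cost 217≤291, build time 7≤7).
C: not dominated.
D: not dominated (best daily riders).
E: not dominated.
F: not dominated (best capital cost).
G: not dominated.
H: dominated by C (daily riders 111≥89, capital cost 217≤235, build time 7≤9).
I: not dominated.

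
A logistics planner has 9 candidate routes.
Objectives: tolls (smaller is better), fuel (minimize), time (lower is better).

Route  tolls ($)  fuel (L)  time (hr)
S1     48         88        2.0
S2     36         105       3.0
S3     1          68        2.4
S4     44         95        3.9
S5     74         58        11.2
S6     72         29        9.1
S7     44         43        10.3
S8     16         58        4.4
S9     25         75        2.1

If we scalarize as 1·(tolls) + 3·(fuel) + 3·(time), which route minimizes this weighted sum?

S6

S1: 1·48 + 3·88 + 3·2.0 = 318.0
S2: 1·36 + 3·105 + 3·3.0 = 360.0
S3: 1·1 + 3·68 + 3·2.4 = 212.2
S4: 1·44 + 3·95 + 3·3.9 = 340.7
S5: 1·74 + 3·58 + 3·11.2 = 281.6
S6: 1·72 + 3·29 + 3·9.1 = 186.3
S7: 1·44 + 3·43 + 3·10.3 = 203.9
S8: 1·16 + 3·58 + 3·4.4 = 203.2
S9: 1·25 + 3·75 + 3·2.1 = 256.3
Lowest: S6 at 186.3.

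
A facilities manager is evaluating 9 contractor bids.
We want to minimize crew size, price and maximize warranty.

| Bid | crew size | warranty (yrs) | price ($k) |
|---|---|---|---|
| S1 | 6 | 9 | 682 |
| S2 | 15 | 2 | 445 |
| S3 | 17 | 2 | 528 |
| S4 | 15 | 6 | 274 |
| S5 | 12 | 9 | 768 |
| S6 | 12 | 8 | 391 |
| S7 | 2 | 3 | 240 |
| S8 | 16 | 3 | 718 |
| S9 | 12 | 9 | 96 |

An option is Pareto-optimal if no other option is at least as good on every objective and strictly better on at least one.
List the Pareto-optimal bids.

S1: not dominated.
S2: dominated by S4 (crew size 15≤15, warranty 6≥2, price 274≤445).
S3: dominated by S2 (crew size 15≤17, warranty 2≥2, price 445≤528).
S4: dominated by S9 (crew size 12≤15, warranty 9≥6, price 96≤274).
S5: dominated by S1 (crew size 6≤12, warranty 9≥9, price 682≤768).
S6: dominated by S9 (crew size 12≤12, warranty 9≥8, price 96≤391).
S7: not dominated (best crew size).
S8: dominated by S1 (crew size 6≤16, warranty 9≥3, price 682≤718).
S9: not dominated (best price).

S1, S7, S9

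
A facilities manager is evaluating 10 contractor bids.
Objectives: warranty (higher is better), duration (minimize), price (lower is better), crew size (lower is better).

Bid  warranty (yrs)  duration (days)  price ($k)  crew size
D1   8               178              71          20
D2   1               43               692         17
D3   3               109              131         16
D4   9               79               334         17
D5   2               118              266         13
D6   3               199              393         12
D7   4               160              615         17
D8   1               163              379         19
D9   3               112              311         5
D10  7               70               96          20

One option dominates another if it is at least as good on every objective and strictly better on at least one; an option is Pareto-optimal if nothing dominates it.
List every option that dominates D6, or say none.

D9

D9: warranty 3≥3, duration 112≤199, price 311≤393, crew size 5≤12 — dominates D6.
Others (D1, D2, D3, D4, D5, D7, D8, D10) are each worse than D6 on at least one objective.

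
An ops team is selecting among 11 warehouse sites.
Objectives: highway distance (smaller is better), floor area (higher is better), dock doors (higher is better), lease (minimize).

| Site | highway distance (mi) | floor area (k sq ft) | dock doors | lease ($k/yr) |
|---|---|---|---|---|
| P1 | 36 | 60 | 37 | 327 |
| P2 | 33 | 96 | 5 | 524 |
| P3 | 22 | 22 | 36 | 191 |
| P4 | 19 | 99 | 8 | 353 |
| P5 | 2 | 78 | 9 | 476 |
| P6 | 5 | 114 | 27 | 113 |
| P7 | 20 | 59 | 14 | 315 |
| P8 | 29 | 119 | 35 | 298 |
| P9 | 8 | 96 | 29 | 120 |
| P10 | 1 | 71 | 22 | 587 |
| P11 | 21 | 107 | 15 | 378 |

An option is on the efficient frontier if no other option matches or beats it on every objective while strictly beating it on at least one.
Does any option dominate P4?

Yes

P6 vs P4: highway distance 5≤19, floor area 114≥99, dock doors 27≥8, lease 113≤353 — P6 is at least as good on every objective and strictly better on at least one, so P6 dominates P4.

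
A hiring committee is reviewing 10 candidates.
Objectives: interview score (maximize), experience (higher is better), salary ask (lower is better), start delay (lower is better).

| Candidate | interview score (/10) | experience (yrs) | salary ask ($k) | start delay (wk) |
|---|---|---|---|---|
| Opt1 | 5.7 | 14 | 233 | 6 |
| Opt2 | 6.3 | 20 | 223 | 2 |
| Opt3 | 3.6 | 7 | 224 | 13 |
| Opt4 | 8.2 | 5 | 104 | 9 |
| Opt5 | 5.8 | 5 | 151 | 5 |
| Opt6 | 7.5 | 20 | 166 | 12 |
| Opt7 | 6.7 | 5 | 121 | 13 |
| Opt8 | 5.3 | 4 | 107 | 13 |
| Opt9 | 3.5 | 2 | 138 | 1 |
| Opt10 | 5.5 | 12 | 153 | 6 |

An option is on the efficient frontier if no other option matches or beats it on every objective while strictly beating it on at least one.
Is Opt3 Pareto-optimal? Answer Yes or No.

No

Opt2 vs Opt3: interview score 6.3≥3.6, experience 20≥7, salary ask 223≤224, start delay 2≤13 — Opt2 is at least as good on every objective and strictly better on at least one, so Opt2 dominates Opt3.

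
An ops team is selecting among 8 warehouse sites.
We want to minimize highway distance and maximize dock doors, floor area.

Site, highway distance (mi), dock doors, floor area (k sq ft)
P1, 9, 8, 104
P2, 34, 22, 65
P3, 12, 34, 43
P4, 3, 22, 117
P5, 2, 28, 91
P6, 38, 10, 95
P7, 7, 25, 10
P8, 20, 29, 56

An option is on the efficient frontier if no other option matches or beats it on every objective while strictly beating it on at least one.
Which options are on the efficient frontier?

P1: dominated by P4 (highway distance 3≤9, dock doors 22≥8, floor area 117≥104).
P2: dominated by P4 (highway distance 3≤34, dock doors 22≥22, floor area 117≥65).
P3: not dominated (best dock doors).
P4: not dominated (best floor area).
P5: not dominated (best highway distance).
P6: dominated by P4 (highway distance 3≤38, dock doors 22≥10, floor area 117≥95).
P7: dominated by P5 (highway distance 2≤7, dock doors 28≥25, floor area 91≥10).
P8: not dominated.

P3, P4, P5, P8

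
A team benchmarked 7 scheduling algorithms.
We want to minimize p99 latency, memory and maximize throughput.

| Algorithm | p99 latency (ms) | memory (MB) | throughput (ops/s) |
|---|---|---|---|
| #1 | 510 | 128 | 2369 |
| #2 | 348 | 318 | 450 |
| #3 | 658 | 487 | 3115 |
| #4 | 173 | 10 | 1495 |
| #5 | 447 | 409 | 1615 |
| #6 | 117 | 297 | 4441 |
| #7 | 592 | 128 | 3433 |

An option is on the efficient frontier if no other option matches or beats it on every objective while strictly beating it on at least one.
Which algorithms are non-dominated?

#1, #4, #6, #7

#1: not dominated.
#2: dominated by #4 (p99 latency 173≤348, memory 10≤318, throughput 1495≥450).
#3: dominated by #6 (p99 latency 117≤658, memory 297≤487, throughput 4441≥3115).
#4: not dominated (best memory).
#5: dominated by #6 (p99 latency 117≤447, memory 297≤409, throughput 4441≥1615).
#6: not dominated (best p99 latency).
#7: not dominated.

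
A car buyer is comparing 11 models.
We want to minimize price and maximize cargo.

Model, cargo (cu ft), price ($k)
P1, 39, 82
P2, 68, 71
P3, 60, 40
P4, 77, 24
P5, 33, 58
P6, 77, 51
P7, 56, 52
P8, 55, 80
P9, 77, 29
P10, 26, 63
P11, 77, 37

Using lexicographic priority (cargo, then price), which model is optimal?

P4

First maximize cargo: best is 77, kept {P4, P6, P9, P11}.
Then minimize price: best is 24, kept {P4}.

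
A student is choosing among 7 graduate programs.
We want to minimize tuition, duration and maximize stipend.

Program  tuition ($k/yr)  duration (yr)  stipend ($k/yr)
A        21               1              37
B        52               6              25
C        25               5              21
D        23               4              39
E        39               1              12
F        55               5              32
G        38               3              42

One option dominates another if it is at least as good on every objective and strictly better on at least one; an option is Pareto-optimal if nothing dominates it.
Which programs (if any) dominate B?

A: tuition 21≤52, duration 1≤6, stipend 37≥25 — dominates B.
D: tuition 23≤52, duration 4≤6, stipend 39≥25 — dominates B.
G: tuition 38≤52, duration 3≤6, stipend 42≥25 — dominates B.
Others (C, E, F) are each worse than B on at least one objective.

A, D, G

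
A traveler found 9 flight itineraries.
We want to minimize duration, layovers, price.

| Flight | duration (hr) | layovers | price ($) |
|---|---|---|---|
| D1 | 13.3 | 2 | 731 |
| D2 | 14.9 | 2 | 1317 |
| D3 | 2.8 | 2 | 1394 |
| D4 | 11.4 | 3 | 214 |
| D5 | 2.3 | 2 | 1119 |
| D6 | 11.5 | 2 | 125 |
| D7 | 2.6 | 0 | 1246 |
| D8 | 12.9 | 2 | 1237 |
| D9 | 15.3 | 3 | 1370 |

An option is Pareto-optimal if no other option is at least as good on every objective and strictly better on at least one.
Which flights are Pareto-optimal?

D4, D5, D6, D7

D1: dominated by D6 (duration 11.5≤13.3, layovers 2≤2, price 125≤731).
D2: dominated by D1 (duration 13.3≤14.9, layovers 2≤2, price 731≤1317).
D3: dominated by D5 (duration 2.3≤2.8, layovers 2≤2, price 1119≤1394).
D4: not dominated.
D5: not dominated (best duration).
D6: not dominated (best price).
D7: not dominated (best layovers).
D8: dominated by D5 (duration 2.3≤12.9, layovers 2≤2, price 1119≤1237).
D9: dominated by D1 (duration 13.3≤15.3, layovers 2≤3, price 731≤1370).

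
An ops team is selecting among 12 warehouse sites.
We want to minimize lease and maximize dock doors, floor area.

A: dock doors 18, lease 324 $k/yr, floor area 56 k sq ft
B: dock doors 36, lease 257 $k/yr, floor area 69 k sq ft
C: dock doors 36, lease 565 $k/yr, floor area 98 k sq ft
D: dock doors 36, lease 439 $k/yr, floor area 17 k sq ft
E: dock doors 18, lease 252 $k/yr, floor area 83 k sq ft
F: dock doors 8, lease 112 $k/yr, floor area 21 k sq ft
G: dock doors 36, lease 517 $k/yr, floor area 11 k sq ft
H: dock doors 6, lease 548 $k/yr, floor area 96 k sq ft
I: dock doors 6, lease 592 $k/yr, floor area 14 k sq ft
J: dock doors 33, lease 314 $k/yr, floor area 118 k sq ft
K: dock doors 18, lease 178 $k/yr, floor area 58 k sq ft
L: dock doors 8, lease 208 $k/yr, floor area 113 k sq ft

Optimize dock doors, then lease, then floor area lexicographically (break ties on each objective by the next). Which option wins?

First maximize dock doors: best is 36, kept {B, C, D, G}.
Then minimize lease: best is 257, kept {B}.

B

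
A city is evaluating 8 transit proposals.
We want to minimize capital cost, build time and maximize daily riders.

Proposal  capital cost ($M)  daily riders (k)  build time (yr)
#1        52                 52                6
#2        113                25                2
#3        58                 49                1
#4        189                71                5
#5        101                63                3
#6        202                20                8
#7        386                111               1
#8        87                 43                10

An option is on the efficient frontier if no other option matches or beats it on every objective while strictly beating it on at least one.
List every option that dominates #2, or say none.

#3

#3: capital cost 58≤113, daily riders 49≥25, build time 1≤2 — dominates #2.
Others (#1, #4, #5, #6, #7, #8) are each worse than #2 on at least one objective.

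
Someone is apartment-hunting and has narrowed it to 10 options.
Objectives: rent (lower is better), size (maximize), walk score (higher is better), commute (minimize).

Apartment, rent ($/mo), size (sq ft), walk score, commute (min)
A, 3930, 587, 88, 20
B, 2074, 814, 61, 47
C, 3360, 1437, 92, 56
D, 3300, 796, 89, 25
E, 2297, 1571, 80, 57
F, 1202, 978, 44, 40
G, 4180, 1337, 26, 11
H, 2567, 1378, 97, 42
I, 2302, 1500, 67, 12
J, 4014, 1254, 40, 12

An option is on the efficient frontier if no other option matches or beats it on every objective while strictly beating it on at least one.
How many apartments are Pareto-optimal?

A: not dominated.
B: not dominated.
C: not dominated.
D: not dominated.
E: not dominated (best size).
F: not dominated (best rent).
G: not dominated (best commute).
H: not dominated (best walk score).
I: not dominated.
J: dominated by I (rent 2302≤4014, size 1500≥1254, walk score 67≥40, commute 12≤12).
Pareto-optimal: A, B, C, D, E, F, G, H, I → 9.

9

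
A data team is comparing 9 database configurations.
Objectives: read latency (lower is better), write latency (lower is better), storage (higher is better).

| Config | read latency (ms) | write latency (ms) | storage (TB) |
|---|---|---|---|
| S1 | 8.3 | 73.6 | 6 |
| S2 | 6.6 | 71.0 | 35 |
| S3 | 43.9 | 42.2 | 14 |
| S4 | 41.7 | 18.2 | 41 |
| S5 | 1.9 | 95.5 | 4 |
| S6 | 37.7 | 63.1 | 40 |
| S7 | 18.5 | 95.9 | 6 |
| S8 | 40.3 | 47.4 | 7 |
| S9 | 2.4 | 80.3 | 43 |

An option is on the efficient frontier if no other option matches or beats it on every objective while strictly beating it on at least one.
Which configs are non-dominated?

S2, S4, S5, S6, S8, S9

S1: dominated by S2 (read latency 6.6≤8.3, write latency 71.0≤73.6, storage 35≥6).
S2: not dominated.
S3: dominated by S4 (read latency 41.7≤43.9, write latency 18.2≤42.2, storage 41≥14).
S4: not dominated (best write latency).
S5: not dominated (best read latency).
S6: not dominated.
S7: dominated by S1 (read latency 8.3≤18.5, write latency 73.6≤95.9, storage 6≥6).
S8: not dominated.
S9: not dominated (best storage).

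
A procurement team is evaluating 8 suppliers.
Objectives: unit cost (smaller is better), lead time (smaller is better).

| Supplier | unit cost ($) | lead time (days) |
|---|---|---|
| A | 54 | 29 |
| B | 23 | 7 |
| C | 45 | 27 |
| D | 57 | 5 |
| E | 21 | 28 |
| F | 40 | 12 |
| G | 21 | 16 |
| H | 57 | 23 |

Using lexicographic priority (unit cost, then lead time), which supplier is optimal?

G

First minimize unit cost: best is 21, kept {E, G}.
Then minimize lead time: best is 16, kept {G}.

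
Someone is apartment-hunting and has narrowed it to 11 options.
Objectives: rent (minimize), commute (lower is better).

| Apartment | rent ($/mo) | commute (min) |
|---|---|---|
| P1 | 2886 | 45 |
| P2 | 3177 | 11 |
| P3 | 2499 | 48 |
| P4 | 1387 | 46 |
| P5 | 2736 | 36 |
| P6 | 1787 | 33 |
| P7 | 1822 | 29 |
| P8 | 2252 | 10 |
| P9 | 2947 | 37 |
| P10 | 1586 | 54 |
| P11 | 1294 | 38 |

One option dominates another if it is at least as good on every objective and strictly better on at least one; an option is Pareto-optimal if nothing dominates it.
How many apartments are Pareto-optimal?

4

P1: dominated by P5 (rent 2736≤2886, commute 36≤45).
P2: dominated by P8 (rent 2252≤3177, commute 10≤11).
P3: dominated by P4 (rent 1387≤2499, commute 46≤48).
P4: dominated by P11 (rent 1294≤1387, commute 38≤46).
P5: dominated by P6 (rent 1787≤2736, commute 33≤36).
P6: not dominated.
P7: not dominated.
P8: not dominated (best commute).
P9: dominated by P5 (rent 2736≤2947, commute 36≤37).
P10: dominated by P4 (rent 1387≤1586, commute 46≤54).
P11: not dominated (best rent).
Pareto-optimal: P6, P7, P8, P11 → 4.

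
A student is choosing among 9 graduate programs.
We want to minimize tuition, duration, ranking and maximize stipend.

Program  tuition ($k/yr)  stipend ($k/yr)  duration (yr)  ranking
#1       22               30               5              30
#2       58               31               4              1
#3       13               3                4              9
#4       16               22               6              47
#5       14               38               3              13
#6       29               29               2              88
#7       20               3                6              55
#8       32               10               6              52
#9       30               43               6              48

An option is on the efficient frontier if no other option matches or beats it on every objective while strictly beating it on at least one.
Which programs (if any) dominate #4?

#5

#5: tuition 14≤16, stipend 38≥22, duration 3≤6, ranking 13≤47 — dominates #4.
Others (#1, #2, #3, #6, #7, #8, #9) are each worse than #4 on at least one objective.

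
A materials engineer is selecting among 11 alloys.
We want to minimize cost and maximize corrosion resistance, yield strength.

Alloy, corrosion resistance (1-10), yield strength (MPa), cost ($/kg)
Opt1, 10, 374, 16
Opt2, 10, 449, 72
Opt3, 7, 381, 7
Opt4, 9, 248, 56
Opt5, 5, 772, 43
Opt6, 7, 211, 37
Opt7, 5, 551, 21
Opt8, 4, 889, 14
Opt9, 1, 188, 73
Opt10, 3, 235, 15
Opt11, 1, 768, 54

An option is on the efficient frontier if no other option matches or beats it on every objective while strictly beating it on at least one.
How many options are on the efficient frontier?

Opt1: not dominated.
Opt2: not dominated.
Opt3: not dominated (best cost).
Opt4: dominated by Opt1 (corrosion resistance 10≥9, yield strength 374≥248, cost 16≤56).
Opt5: not dominated.
Opt6: dominated by Opt1 (corrosion resistance 10≥7, yield strength 374≥211, cost 16≤37).
Opt7: not dominated.
Opt8: not dominated (best yield strength).
Opt9: dominated by Opt1 (corrosion resistance 10≥1, yield strength 374≥188, cost 16≤73).
Opt10: dominated by Opt3 (corrosion resistance 7≥3, yield strength 381≥235, cost 7≤15).
Opt11: dominated by Opt5 (corrosion resistance 5≥1, yield strength 772≥768, cost 43≤54).
Pareto-optimal: Opt1, Opt2, Opt3, Opt5, Opt7, Opt8 → 6.

6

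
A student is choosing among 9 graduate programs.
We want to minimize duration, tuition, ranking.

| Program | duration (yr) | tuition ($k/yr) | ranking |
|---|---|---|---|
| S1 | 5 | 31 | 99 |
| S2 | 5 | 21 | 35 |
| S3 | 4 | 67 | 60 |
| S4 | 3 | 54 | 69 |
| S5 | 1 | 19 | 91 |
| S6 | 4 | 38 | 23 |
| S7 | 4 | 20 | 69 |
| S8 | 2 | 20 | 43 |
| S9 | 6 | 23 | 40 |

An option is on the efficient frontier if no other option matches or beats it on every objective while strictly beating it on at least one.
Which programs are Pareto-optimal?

S2, S5, S6, S8

S1: dominated by S2 (duration 5≤5, tuition 21≤31, ranking 35≤99).
S2: not dominated.
S3: dominated by S6 (duration 4≤4, tuition 38≤67, ranking 23≤60).
S4: dominated by S8 (duration 2≤3, tuition 20≤54, ranking 43≤69).
S5: not dominated (best duration).
S6: not dominated (best ranking).
S7: dominated by S8 (duration 2≤4, tuition 20≤20, ranking 43≤69).
S8: not dominated.
S9: dominated by S2 (duration 5≤6, tuition 21≤23, ranking 35≤40).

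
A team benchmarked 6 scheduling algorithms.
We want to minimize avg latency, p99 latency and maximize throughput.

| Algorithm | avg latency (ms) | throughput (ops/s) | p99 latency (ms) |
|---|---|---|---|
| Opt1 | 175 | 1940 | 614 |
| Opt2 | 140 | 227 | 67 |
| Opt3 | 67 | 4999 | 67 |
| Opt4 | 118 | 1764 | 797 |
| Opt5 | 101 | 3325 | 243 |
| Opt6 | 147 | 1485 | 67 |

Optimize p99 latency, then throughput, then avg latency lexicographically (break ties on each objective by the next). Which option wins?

First minimize p99 latency: best is 67, kept {Opt2, Opt3, Opt6}.
Then maximize throughput: best is 4999, kept {Opt3}.

Opt3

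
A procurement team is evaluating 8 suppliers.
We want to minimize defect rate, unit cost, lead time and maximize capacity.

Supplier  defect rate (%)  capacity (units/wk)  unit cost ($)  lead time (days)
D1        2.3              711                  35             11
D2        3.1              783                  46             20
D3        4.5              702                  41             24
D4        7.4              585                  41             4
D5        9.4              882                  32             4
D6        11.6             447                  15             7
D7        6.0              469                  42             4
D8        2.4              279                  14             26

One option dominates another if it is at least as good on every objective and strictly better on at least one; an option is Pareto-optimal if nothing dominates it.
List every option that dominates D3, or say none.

D1

D1: defect rate 2.3≤4.5, capacity 711≥702, unit cost 35≤41, lead time 11≤24 — dominates D3.
Others (D2, D4, D5, D6, D7, D8) are each worse than D3 on at least one objective.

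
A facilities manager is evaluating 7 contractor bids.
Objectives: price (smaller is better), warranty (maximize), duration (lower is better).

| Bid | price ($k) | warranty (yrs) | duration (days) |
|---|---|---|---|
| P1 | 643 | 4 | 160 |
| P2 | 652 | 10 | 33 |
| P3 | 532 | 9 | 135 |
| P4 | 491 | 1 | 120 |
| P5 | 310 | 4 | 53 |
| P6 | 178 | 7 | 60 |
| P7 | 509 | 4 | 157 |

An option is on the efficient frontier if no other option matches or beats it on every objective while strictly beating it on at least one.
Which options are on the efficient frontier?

P1: dominated by P3 (price 532≤643, warranty 9≥4, duration 135≤160).
P2: not dominated (best warranty).
P3: not dominated.
P4: dominated by P5 (price 310≤491, warranty 4≥1, duration 53≤120).
P5: not dominated.
P6: not dominated (best price).
P7: dominated by P5 (price 310≤509, warranty 4≥4, duration 53≤157).

P2, P3, P5, P6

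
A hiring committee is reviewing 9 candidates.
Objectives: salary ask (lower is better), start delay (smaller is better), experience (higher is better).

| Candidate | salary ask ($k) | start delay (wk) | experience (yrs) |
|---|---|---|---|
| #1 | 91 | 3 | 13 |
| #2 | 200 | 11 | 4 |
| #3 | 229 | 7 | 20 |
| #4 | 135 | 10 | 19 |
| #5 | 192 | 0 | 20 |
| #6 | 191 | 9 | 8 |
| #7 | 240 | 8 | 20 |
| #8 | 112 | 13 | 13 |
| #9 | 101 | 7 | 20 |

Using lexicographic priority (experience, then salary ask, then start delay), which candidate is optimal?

First maximize experience: best is 20, kept {#3, #5, #7, #9}.
Then minimize salary ask: best is 101, kept {#9}.

#9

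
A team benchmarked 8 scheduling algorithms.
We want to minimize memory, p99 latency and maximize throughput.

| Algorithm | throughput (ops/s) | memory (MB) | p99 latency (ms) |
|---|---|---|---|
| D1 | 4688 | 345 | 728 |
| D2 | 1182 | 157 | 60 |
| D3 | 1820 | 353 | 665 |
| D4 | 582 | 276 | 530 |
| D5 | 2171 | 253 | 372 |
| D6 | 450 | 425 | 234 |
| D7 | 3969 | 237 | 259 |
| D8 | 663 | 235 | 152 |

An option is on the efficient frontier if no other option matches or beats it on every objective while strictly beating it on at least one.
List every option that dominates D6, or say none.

D2, D8

D2: throughput 1182≥450, memory 157≤425, p99 latency 60≤234 — dominates D6.
D8: throughput 663≥450, memory 235≤425, p99 latency 152≤234 — dominates D6.
Others (D1, D3, D4, D5, D7) are each worse than D6 on at least one objective.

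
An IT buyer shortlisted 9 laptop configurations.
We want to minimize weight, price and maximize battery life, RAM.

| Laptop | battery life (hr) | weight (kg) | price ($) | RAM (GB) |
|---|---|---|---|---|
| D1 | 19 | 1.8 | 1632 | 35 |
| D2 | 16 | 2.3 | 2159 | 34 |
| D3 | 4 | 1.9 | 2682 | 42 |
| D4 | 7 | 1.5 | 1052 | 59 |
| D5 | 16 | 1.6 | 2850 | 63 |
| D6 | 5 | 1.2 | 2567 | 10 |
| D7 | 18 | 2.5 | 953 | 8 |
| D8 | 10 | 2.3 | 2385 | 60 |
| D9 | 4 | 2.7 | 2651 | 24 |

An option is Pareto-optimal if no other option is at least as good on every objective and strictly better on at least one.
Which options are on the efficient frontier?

D1, D4, D5, D6, D7, D8

D1: not dominated (best battery life).
D2: dominated by D1 (battery life 19≥16, weight 1.8≤2.3, price 1632≤2159, RAM 35≥34).
D3: dominated by D4 (battery life 7≥4, weight 1.5≤1.9, price 1052≤2682, RAM 59≥42).
D4: not dominated.
D5: not dominated (best RAM).
D6: not dominated (best weight).
D7: not dominated (best price).
D8: not dominated.
D9: dominated by D1 (battery life 19≥4, weight 1.8≤2.7, price 1632≤2651, RAM 35≥24).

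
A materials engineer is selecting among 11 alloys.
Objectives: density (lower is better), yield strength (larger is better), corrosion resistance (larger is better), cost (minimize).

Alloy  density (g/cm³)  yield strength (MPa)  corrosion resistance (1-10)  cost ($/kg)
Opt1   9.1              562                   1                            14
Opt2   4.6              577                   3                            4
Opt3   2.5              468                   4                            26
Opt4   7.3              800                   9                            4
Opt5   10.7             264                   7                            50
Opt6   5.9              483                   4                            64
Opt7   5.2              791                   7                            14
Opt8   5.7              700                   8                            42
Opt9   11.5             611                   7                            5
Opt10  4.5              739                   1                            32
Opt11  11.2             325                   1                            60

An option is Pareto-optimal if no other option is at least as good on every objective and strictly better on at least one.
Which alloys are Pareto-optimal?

Opt1: dominated by Opt2 (density 4.6≤9.1, yield strength 577≥562, corrosion resistance 3≥1, cost 4≤14).
Opt2: not dominated.
Opt3: not dominated (best density).
Opt4: not dominated (best yield strength).
Opt5: dominated by Opt4 (density 7.3≤10.7, yield strength 800≥264, corrosion resistance 9≥7, cost 4≤50).
Opt6: dominated by Opt7 (density 5.2≤5.9, yield strength 791≥483, corrosion resistance 7≥4, cost 14≤64).
Opt7: not dominated.
Opt8: not dominated.
Opt9: dominated by Opt4 (density 7.3≤11.5, yield strength 800≥611, corrosion resistance 9≥7, cost 4≤5).
Opt10: not dominated.
Opt11: dominated by Opt1 (density 9.1≤11.2, yield strength 562≥325, corrosion resistance 1≥1, cost 14≤60).

Opt2, Opt3, Opt4, Opt7, Opt8, Opt10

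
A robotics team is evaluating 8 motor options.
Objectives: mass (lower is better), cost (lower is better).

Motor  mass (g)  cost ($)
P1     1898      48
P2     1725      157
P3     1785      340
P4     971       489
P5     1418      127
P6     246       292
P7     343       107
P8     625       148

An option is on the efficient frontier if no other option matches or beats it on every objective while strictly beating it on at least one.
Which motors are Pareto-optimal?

P1, P6, P7

P1: not dominated (best cost).
P2: dominated by P5 (mass 1418≤1725, cost 127≤157).
P3: dominated by P2 (mass 1725≤1785, cost 157≤340).
P4: dominated by P6 (mass 246≤971, cost 292≤489).
P5: dominated by P7 (mass 343≤1418, cost 107≤127).
P6: not dominated (best mass).
P7: not dominated.
P8: dominated by P7 (mass 343≤625, cost 107≤148).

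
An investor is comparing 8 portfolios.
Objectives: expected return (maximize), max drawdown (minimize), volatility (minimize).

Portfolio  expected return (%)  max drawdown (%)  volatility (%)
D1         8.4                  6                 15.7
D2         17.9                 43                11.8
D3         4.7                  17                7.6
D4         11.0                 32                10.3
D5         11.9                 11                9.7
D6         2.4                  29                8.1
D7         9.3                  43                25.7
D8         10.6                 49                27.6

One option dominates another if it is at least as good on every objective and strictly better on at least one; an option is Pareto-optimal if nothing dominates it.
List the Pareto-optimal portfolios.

D1: not dominated (best max drawdown).
D2: not dominated (best expected return).
D3: not dominated (best volatility).
D4: dominated by D5 (expected return 11.9≥11.0, max drawdown 11≤32, volatility 9.7≤10.3).
D5: not dominated.
D6: dominated by D3 (expected return 4.7≥2.4, max drawdown 17≤29, volatility 7.6≤8.1).
D7: dominated by D2 (expected return 17.9≥9.3, max drawdown 43≤43, volatility 11.8≤25.7).
D8: dominated by D2 (expected return 17.9≥10.6, max drawdown 43≤49, volatility 11.8≤27.6).

D1, D2, D3, D5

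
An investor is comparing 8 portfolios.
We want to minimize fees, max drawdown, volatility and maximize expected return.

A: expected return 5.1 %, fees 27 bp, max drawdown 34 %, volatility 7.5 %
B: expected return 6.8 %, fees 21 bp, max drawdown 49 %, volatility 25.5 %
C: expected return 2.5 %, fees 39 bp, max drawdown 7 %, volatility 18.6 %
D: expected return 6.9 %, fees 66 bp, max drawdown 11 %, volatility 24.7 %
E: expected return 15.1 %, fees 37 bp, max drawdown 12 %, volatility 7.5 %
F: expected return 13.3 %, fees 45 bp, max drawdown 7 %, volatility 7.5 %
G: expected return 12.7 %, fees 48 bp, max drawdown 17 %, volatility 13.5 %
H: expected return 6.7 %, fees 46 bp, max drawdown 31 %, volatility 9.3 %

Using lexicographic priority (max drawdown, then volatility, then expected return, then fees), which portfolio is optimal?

F

First minimize max drawdown: best is 7, kept {C, F}.
Then minimize volatility: best is 7.5, kept {F}.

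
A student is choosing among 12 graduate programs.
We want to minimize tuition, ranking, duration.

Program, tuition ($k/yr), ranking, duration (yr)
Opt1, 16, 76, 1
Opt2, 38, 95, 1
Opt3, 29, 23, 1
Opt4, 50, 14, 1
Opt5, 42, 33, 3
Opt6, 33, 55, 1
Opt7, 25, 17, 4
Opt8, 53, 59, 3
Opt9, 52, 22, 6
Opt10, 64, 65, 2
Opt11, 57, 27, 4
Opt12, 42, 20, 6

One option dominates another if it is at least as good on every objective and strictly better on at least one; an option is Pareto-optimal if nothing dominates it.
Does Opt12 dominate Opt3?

No

Opt12 vs Opt3: Opt12 is worse on tuition (42 vs 29), so it does not dominate Opt3.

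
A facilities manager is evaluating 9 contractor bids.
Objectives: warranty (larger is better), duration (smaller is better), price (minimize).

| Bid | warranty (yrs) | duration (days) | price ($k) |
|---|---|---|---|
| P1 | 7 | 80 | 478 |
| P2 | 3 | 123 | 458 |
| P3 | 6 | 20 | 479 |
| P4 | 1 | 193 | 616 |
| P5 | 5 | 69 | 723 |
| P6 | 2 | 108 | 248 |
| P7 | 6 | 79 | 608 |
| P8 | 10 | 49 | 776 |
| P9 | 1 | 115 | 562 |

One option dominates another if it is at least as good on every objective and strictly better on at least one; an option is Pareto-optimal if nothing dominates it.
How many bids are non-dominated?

P1: not dominated.
P2: not dominated.
P3: not dominated (best duration).
P4: dominated by P1 (warranty 7≥1, duration 80≤193, price 478≤616).
P5: dominated by P3 (warranty 6≥5, duration 20≤69, price 479≤723).
P6: not dominated (best price).
P7: dominated by P3 (warranty 6≥6, duration 20≤79, price 479≤608).
P8: not dominated (best warranty).
P9: dominated by P1 (warranty 7≥1, duration 80≤115, price 478≤562).
Pareto-optimal: P1, P2, P3, P6, P8 → 5.

5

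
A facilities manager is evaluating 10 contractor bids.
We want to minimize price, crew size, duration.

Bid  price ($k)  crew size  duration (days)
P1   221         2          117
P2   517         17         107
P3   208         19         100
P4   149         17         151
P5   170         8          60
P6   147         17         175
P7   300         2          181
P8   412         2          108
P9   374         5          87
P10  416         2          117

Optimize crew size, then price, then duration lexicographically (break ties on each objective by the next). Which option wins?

First minimize crew size: best is 2, kept {P1, P7, P8, P10}.
Then minimize price: best is 221, kept {P1}.

P1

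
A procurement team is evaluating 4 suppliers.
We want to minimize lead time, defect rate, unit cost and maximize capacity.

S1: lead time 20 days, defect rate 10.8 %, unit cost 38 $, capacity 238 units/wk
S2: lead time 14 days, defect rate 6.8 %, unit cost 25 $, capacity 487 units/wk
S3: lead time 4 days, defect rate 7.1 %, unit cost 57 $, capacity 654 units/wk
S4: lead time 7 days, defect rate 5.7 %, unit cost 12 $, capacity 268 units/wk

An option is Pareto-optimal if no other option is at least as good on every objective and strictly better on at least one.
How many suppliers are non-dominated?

S1: dominated by S2 (lead time 14≤20, defect rate 6.8≤10.8, unit cost 25≤38, capacity 487≥238).
S2: not dominated.
S3: not dominated (best lead time).
S4: not dominated (best defect rate).
Pareto-optimal: S2, S3, S4 → 3.

3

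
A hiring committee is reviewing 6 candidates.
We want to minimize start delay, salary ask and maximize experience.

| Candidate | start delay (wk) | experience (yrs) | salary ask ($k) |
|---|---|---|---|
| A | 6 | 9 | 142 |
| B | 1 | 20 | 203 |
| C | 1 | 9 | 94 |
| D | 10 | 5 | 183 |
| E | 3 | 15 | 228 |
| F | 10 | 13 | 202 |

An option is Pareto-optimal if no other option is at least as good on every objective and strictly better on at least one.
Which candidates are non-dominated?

B, C, F

A: dominated by C (start delay 1≤6, experience 9≥9, salary ask 94≤142).
B: not dominated (best experience).
C: not dominated (best salary ask).
D: dominated by A (start delay 6≤10, experience 9≥5, salary ask 142≤183).
E: dominated by B (start delay 1≤3, experience 20≥15, salary ask 203≤228).
F: not dominated.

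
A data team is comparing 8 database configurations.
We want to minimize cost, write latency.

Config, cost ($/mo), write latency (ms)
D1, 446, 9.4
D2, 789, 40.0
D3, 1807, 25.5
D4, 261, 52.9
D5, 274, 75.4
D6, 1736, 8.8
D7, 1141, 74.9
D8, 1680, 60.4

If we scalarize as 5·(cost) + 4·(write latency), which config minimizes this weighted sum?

D4

D1: 5·446 + 4·9.4 = 2267.6
D2: 5·789 + 4·40.0 = 4105.0
D3: 5·1807 + 4·25.5 = 9137.0
D4: 5·261 + 4·52.9 = 1516.6
D5: 5·274 + 4·75.4 = 1671.6
D6: 5·1736 + 4·8.8 = 8715.2
D7: 5·1141 + 4·74.9 = 6004.6
D8: 5·1680 + 4·60.4 = 8641.6
Lowest: D4 at 1516.6.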